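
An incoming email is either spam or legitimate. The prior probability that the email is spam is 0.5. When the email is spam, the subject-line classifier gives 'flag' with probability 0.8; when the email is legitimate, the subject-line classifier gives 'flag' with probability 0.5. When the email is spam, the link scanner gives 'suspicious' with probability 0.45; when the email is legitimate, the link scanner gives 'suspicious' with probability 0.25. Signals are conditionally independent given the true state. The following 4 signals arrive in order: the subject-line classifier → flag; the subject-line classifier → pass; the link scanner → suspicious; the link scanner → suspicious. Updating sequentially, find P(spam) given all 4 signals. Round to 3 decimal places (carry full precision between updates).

0.675

After the subject-line classifier='flag': P(spam) = 0.8·0.5000 / (0.8·0.5000 + 0.5·0.5000) ≈ 0.6154
After the subject-line classifier='pass': P(spam) = 0.2·0.6154 / (0.2·0.6154 + 0.5·0.3846) ≈ 0.3902
After the link scanner='suspicious': P(spam) = 0.45·0.3902 / (0.45·0.3902 + 0.25·0.6098) ≈ 0.5353
After the link scanner='suspicious': P(spam) = 0.45·0.5353 / (0.45·0.5353 + 0.25·0.4647) ≈ 0.6746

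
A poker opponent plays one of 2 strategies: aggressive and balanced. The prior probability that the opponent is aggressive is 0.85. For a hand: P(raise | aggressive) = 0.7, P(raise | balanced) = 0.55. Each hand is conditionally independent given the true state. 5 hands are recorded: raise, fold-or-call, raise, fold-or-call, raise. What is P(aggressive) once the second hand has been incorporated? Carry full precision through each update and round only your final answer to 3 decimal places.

After 'raise': P(aggressive) = 0.7·0.8500 / (0.7·0.8500 + 0.55·0.1500) ≈ 0.8782
After 'fold-or-call': P(aggressive) = 0.3·0.8782 / (0.3·0.8782 + 0.45·0.1218) ≈ 0.8278

0.828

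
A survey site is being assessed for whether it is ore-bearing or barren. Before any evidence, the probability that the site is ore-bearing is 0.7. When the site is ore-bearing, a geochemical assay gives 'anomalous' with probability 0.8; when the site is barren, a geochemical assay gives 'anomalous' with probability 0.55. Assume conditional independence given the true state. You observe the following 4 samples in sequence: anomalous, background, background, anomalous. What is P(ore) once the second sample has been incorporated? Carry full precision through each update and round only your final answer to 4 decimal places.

After 'anomalous': P(ore) = 0.8·0.7000 / (0.8·0.7000 + 0.55·0.3000) ≈ 0.7724
After 'background': P(ore) = 0.2·0.7724 / (0.2·0.7724 + 0.45·0.2276) ≈ 0.6013

0.6013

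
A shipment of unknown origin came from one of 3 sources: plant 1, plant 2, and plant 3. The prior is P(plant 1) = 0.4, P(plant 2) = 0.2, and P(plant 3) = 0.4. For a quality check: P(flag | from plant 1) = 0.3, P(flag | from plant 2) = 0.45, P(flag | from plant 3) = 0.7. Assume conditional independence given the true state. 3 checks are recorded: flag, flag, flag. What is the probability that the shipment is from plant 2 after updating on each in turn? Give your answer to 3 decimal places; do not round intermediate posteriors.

After 'flag': normaliser = 0.3·0.4000 + 0.45·0.2000 + 0.7·0.4000; P(plant 1) ≈ 0.2449, P(plant 2) ≈ 0.1837, P(plant 3) ≈ 0.5714
After 'flag': normaliser = 0.3·0.2449 + 0.45·0.1837 + 0.7·0.5714; P(plant 1) ≈ 0.1321, P(plant 2) ≈ 0.1486, P(plant 3) ≈ 0.7193
After 'flag': normaliser = 0.3·0.1321 + 0.45·0.1486 + 0.7·0.7193; P(plant 1) ≈ 0.0650, P(plant 2) ≈ 0.1096, P(plant 3) ≈ 0.8254

0.110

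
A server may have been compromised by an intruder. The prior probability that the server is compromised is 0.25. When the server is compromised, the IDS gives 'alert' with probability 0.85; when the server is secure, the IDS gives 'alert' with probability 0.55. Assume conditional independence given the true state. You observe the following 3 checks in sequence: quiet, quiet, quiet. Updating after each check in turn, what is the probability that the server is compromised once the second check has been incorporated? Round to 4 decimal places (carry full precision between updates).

0.0357

After 'quiet': P(compromised) = 0.15·0.2500 / (0.15·0.2500 + 0.45·0.7500) ≈ 0.1000
After 'quiet': P(compromised) = 0.15·0.1000 / (0.15·0.1000 + 0.45·0.9000) ≈ 0.0357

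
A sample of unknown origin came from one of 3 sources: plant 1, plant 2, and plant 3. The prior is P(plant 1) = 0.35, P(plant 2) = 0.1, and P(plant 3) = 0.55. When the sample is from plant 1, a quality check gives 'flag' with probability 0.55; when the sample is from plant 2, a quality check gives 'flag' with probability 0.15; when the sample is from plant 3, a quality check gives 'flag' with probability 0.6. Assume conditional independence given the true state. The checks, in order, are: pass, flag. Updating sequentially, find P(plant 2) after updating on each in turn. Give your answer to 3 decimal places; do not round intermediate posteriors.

0.055

After 'pass': normaliser = 0.45·0.3500 + 0.85·0.1000 + 0.4·0.5500; P(plant 1) ≈ 0.3405, P(plant 2) ≈ 0.1838, P(plant 3) ≈ 0.4757
After 'flag': normaliser = 0.55·0.3405 + 0.15·0.1838 + 0.6·0.4757; P(plant 1) ≈ 0.3744, P(plant 2) ≈ 0.0551, P(plant 3) ≈ 0.5705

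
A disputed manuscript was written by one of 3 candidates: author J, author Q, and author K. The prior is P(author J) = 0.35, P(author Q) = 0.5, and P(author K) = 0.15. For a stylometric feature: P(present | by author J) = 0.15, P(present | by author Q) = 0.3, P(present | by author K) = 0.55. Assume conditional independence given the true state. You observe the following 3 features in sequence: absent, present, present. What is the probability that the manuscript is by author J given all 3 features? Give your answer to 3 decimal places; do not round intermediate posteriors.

After 'absent': normaliser = 0.85·0.3500 + 0.7·0.5000 + 0.45·0.1500; P(author J) ≈ 0.4161, P(author Q) ≈ 0.4895, P(author K) ≈ 0.0944
After 'present': normaliser = 0.15·0.4161 + 0.3·0.4895 + 0.55·0.0944; P(author J) ≈ 0.2390, P(author Q) ≈ 0.5622, P(author K) ≈ 0.1988
After 'present': normaliser = 0.15·0.2390 + 0.3·0.5622 + 0.55·0.1988; P(author J) ≈ 0.1142, P(author Q) ≈ 0.5374, P(author K) ≈ 0.3484

0.114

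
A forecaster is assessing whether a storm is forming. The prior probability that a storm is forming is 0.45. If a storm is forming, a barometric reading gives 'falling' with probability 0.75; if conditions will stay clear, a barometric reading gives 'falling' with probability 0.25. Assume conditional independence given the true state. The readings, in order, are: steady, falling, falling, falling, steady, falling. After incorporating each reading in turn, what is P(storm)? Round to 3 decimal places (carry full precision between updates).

0.880

After 'steady': P(storm) = 0.25·0.4500 / (0.25·0.4500 + 0.75·0.5500) ≈ 0.2143
After 'falling': P(storm) = 0.75·0.2143 / (0.75·0.2143 + 0.25·0.7857) ≈ 0.4500
After 'falling': P(storm) = 0.75·0.4500 / (0.75·0.4500 + 0.25·0.5500) ≈ 0.7105
After 'falling': P(storm) = 0.75·0.7105 / (0.75·0.7105 + 0.25·0.2895) ≈ 0.8804
After 'steady': P(storm) = 0.25·0.8804 / (0.25·0.8804 + 0.75·0.1196) ≈ 0.7105
After 'falling': P(storm) = 0.75·0.7105 / (0.75·0.7105 + 0.25·0.2895) ≈ 0.8804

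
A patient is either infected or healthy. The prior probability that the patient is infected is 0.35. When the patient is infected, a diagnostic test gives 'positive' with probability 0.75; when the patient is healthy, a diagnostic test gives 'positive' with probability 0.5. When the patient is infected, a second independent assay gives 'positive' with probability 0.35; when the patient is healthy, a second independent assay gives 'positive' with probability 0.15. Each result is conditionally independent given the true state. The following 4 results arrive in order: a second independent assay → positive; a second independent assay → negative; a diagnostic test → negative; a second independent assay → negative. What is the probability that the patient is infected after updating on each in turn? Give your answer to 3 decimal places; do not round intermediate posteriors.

After a second independent assay='positive': P(infected) = 0.35·0.3500 / (0.35·0.3500 + 0.15·0.6500) ≈ 0.5568
After a second independent assay='negative': P(infected) = 0.65·0.5568 / (0.65·0.5568 + 0.85·0.4432) ≈ 0.4900
After a diagnostic test='negative': P(infected) = 0.25·0.4900 / (0.25·0.4900 + 0.5·0.5100) ≈ 0.3245
After a second independent assay='negative': P(infected) = 0.65·0.3245 / (0.65·0.3245 + 0.85·0.6755) ≈ 0.2687

0.269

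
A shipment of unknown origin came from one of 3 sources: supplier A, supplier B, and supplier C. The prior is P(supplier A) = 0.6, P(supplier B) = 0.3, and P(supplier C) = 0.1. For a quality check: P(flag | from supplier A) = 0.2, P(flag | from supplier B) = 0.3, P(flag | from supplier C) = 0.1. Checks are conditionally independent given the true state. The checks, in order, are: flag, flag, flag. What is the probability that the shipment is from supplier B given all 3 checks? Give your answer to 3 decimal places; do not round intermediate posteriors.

0.623

Apply Bayes' rule sequentially, carrying P(supplier B) forward.
After 'flag': normaliser = 0.2·0.6000 + 0.3·0.3000 + 0.1·0.1000; P(supplier A) ≈ 0.5455, P(supplier B) ≈ 0.4091, P(supplier C) ≈ 0.0455
After 'flag': normaliser = 0.2·0.5455 + 0.3·0.4091 + 0.1·0.0455; P(supplier A) ≈ 0.4615, P(supplier B) ≈ 0.5192, P(supplier C) ≈ 0.0192
After 'flag': normaliser = 0.2·0.4615 + 0.3·0.5192 + 0.1·0.0192; P(supplier A) ≈ 0.3692, P(supplier B) ≈ 0.6231, P(supplier C) ≈ 0.0077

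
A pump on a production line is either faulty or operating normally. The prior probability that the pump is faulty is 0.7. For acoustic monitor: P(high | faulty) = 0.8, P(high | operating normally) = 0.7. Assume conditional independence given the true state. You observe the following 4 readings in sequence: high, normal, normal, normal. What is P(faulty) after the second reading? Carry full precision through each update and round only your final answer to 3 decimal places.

0.640

After 'high': P(faulty) = 0.8·0.7000 / (0.8·0.7000 + 0.7·0.3000) ≈ 0.7273
After 'normal': P(faulty) = 0.2·0.7273 / (0.2·0.7273 + 0.3·0.2727) ≈ 0.6400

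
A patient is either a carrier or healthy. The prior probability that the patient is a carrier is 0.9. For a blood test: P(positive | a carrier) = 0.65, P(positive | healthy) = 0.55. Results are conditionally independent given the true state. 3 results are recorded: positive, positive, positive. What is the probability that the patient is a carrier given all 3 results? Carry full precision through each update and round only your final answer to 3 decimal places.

After 'positive': P(carrier) = 0.65·0.9000 / (0.65·0.9000 + 0.55·0.1000) ≈ 0.9141
After 'positive': P(carrier) = 0.65·0.9141 / (0.65·0.9141 + 0.55·0.0859) ≈ 0.9263
After 'positive': P(carrier) = 0.65·0.9263 / (0.65·0.9263 + 0.55·0.0737) ≈ 0.9369

0.937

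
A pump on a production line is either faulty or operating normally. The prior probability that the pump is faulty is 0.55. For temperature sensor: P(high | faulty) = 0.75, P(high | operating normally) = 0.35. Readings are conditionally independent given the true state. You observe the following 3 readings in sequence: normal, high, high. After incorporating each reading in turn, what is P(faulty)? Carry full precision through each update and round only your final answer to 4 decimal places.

0.6834

After 'normal': P(faulty) = 0.25·0.5500 / (0.25·0.5500 + 0.65·0.4500) ≈ 0.3198
After 'high': P(faulty) = 0.75·0.3198 / (0.75·0.3198 + 0.35·0.6802) ≈ 0.5018
After 'high': P(faulty) = 0.75·0.5018 / (0.75·0.5018 + 0.35·0.4982) ≈ 0.6834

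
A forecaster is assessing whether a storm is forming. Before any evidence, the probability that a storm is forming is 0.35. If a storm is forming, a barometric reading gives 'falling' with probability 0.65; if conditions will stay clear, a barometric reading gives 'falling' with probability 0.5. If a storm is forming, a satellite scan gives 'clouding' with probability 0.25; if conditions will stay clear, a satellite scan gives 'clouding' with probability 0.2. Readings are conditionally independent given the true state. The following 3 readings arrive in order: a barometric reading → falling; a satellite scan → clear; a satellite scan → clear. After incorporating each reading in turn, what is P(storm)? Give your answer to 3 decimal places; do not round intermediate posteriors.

Each posterior becomes the prior for the next update.
After a barometric reading='falling': P(storm) = 0.65·0.3500 / (0.65·0.3500 + 0.5·0.6500) ≈ 0.4118
After a satellite scan='clear': P(storm) = 0.75·0.4118 / (0.75·0.4118 + 0.8·0.5882) ≈ 0.3962
After a satellite scan='clear': P(storm) = 0.75·0.3962 / (0.75·0.3962 + 0.8·0.6038) ≈ 0.3809

0.381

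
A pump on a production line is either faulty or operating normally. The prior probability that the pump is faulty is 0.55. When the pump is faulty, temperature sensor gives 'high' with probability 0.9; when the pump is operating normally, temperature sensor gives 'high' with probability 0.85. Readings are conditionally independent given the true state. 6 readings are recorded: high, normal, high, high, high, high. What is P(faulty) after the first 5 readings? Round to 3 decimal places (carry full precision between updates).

0.506

After 'high': P(faulty) = 0.9·0.5500 / (0.9·0.5500 + 0.85·0.4500) ≈ 0.5641
After 'normal': P(faulty) = 0.1·0.5641 / (0.1·0.5641 + 0.15·0.4359) ≈ 0.4632
After 'high': P(faulty) = 0.9·0.4632 / (0.9·0.4632 + 0.85·0.5368) ≈ 0.4774
After 'high': P(faulty) = 0.9·0.4774 / (0.9·0.4774 + 0.85·0.5226) ≈ 0.4917
After 'high': P(faulty) = 0.9·0.4917 / (0.9·0.4917 + 0.85·0.5083) ≈ 0.5060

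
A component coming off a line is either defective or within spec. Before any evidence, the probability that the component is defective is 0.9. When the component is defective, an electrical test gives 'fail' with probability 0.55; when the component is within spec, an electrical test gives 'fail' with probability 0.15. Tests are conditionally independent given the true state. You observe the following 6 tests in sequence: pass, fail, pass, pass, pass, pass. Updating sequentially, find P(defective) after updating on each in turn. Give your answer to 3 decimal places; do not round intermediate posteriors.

0.578

After 'pass': P(defective) = 0.45·0.9000 / (0.45·0.9000 + 0.85·0.1000) ≈ 0.8265
After 'fail': P(defective) = 0.55·0.8265 / (0.55·0.8265 + 0.15·0.1735) ≈ 0.9459
After 'pass': P(defective) = 0.45·0.9459 / (0.45·0.9459 + 0.85·0.0541) ≈ 0.9024
After 'pass': P(defective) = 0.45·0.9024 / (0.45·0.9024 + 0.85·0.0976) ≈ 0.8304
After 'pass': P(defective) = 0.45·0.8304 / (0.45·0.8304 + 0.85·0.1696) ≈ 0.7216
After 'pass': P(defective) = 0.45·0.7216 / (0.45·0.7216 + 0.85·0.2784) ≈ 0.5785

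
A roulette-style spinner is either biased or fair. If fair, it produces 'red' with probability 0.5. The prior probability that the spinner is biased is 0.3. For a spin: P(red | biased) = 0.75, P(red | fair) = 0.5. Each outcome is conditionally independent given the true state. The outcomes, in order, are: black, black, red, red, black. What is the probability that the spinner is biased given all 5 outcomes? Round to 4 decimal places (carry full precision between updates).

0.1076

After 'black': P(biased) = 0.25·0.3000 / (0.25·0.3000 + 0.5·0.7000) ≈ 0.1765
After 'black': P(biased) = 0.25·0.1765 / (0.25·0.1765 + 0.5·0.8235) ≈ 0.0968
After 'red': P(biased) = 0.75·0.0968 / (0.75·0.0968 + 0.5·0.9032) ≈ 0.1385
After 'red': P(biased) = 0.75·0.1385 / (0.75·0.1385 + 0.5·0.8615) ≈ 0.1942
After 'black': P(biased) = 0.25·0.1942 / (0.25·0.1942 + 0.5·0.8058) ≈ 0.1076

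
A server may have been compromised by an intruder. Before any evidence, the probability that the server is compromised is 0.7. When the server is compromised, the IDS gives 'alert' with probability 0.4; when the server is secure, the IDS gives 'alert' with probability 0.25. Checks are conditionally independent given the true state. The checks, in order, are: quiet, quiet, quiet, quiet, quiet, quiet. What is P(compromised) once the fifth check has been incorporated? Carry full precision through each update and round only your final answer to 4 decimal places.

After 'quiet': P(compromised) = 0.6·0.7000 / (0.6·0.7000 + 0.75·0.3000) ≈ 0.6512
After 'quiet': P(compromised) = 0.6·0.6512 / (0.6·0.6512 + 0.75·0.3488) ≈ 0.5989
After 'quiet': P(compromised) = 0.6·0.5989 / (0.6·0.5989 + 0.75·0.4011) ≈ 0.5443
After 'quiet': P(compromised) = 0.6·0.5443 / (0.6·0.5443 + 0.75·0.4557) ≈ 0.4887
After 'quiet': P(compromised) = 0.6·0.4887 / (0.6·0.4887 + 0.75·0.5113) ≈ 0.4333

0.4333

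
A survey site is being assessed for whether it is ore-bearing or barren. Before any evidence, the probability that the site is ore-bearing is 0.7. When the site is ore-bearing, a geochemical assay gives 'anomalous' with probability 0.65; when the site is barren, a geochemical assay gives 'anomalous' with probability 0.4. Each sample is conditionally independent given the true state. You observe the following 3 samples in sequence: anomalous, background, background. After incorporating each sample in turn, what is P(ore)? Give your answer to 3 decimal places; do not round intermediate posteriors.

0.563

Each posterior becomes the prior for the next update.
After 'anomalous': P(ore) = 0.65·0.7000 / (0.65·0.7000 + 0.4·0.3000) ≈ 0.7913
After 'background': P(ore) = 0.35·0.7913 / (0.35·0.7913 + 0.6·0.2087) ≈ 0.6886
After 'background': P(ore) = 0.35·0.6886 / (0.35·0.6886 + 0.6·0.3114) ≈ 0.5634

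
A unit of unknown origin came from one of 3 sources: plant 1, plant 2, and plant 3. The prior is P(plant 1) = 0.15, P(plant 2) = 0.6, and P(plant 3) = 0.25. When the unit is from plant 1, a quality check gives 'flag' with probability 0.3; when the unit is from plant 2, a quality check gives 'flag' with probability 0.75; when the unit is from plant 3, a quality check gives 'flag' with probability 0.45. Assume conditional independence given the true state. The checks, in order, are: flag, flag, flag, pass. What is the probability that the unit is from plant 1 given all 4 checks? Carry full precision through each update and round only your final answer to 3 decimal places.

Each posterior becomes the prior for the next update.
After 'flag': normaliser = 0.3·0.1500 + 0.75·0.6000 + 0.45·0.2500; P(plant 1) ≈ 0.0741, P(plant 2) ≈ 0.7407, P(plant 3) ≈ 0.1852
After 'flag': normaliser = 0.3·0.0741 + 0.75·0.7407 + 0.45·0.1852; P(plant 1) ≈ 0.0336, P(plant 2) ≈ 0.8403, P(plant 3) ≈ 0.1261
After 'flag': normaliser = 0.3·0.0336 + 0.75·0.8403 + 0.45·0.1261; P(plant 1) ≈ 0.0145, P(plant 2) ≈ 0.9042, P(plant 3) ≈ 0.0814
After 'pass': normaliser = 0.7·0.0145 + 0.25·0.9042 + 0.55·0.0814; P(plant 1) ≈ 0.0360, P(plant 2) ≈ 0.8046, P(plant 3) ≈ 0.1593

0.036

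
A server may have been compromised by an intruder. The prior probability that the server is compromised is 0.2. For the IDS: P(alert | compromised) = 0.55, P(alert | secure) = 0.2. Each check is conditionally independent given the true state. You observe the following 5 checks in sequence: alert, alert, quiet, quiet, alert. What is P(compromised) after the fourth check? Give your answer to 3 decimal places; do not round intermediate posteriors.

0.374

After 'alert': P(compromised) = 0.55·0.2000 / (0.55·0.2000 + 0.2·0.8000) ≈ 0.4074
After 'alert': P(compromised) = 0.55·0.4074 / (0.55·0.4074 + 0.2·0.5926) ≈ 0.6541
After 'quiet': P(compromised) = 0.45·0.6541 / (0.45·0.6541 + 0.8·0.3459) ≈ 0.5154
After 'quiet': P(compromised) = 0.45·0.5154 / (0.45·0.5154 + 0.8·0.4846) ≈ 0.3743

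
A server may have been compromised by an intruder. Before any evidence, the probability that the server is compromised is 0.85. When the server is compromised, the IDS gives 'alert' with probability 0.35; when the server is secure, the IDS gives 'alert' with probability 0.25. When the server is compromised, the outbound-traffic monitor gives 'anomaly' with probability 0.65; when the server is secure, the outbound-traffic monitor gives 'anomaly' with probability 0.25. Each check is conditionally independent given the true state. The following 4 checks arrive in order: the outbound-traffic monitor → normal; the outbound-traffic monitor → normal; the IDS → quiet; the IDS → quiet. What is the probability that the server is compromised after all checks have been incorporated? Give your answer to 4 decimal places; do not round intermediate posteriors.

0.4810

After the outbound-traffic monitor='normal': P(compromised) = 0.35·0.8500 / (0.35·0.8500 + 0.75·0.1500) ≈ 0.7256
After the outbound-traffic monitor='normal': P(compromised) = 0.35·0.7256 / (0.35·0.7256 + 0.75·0.2744) ≈ 0.5524
After the IDS='quiet': P(compromised) = 0.65·0.5524 / (0.65·0.5524 + 0.75·0.4476) ≈ 0.5168
After the IDS='quiet': P(compromised) = 0.65·0.5168 / (0.65·0.5168 + 0.75·0.4832) ≈ 0.4810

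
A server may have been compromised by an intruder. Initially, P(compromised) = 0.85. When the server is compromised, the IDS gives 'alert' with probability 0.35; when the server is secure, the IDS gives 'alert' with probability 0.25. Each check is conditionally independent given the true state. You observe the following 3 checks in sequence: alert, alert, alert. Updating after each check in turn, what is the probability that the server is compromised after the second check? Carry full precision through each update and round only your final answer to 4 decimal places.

0.9174

After 'alert': P(compromised) = 0.35·0.8500 / (0.35·0.8500 + 0.25·0.1500) ≈ 0.8881
After 'alert': P(compromised) = 0.35·0.8881 / (0.35·0.8881 + 0.25·0.1119) ≈ 0.9174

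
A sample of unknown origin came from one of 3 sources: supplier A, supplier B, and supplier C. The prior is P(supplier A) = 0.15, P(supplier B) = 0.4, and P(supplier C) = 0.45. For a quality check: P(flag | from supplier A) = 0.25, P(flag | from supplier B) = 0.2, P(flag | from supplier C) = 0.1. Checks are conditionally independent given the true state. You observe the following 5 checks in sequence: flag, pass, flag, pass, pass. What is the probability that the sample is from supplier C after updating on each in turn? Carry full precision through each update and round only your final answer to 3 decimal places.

After 'flag': normaliser = 0.25·0.1500 + 0.2·0.4000 + 0.1·0.4500; P(supplier A) ≈ 0.2308, P(supplier B) ≈ 0.4923, P(supplier C) ≈ 0.2769
After 'pass': normaliser = 0.75·0.2308 + 0.8·0.4923 + 0.9·0.2769; P(supplier A) ≈ 0.2121, P(supplier B) ≈ 0.4826, P(supplier C) ≈ 0.3054
After 'flag': normaliser = 0.25·0.2121 + 0.2·0.4826 + 0.1·0.3054; P(supplier A) ≈ 0.2944, P(supplier B) ≈ 0.5360, P(supplier C) ≈ 0.1696
After 'pass': normaliser = 0.75·0.2944 + 0.8·0.5360 + 0.9·0.1696; P(supplier A) ≈ 0.2753, P(supplier B) ≈ 0.5345, P(supplier C) ≈ 0.1903
After 'pass': normaliser = 0.75·0.2753 + 0.8·0.5345 + 0.9·0.1903; P(supplier A) ≈ 0.2564, P(supplier B) ≈ 0.5310, P(supplier C) ≈ 0.2126

0.213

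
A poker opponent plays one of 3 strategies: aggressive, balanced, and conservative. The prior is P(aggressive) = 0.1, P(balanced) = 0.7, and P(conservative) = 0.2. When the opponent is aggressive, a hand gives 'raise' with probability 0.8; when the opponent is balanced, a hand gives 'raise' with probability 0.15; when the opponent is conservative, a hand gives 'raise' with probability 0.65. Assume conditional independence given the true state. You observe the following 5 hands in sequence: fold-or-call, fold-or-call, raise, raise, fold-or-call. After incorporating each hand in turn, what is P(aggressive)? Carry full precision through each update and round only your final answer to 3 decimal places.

0.037

Each posterior becomes the prior for the next update.
After 'fold-or-call': normaliser = 0.2·0.1000 + 0.85·0.7000 + 0.35·0.2000; P(aggressive) ≈ 0.0292, P(balanced) ≈ 0.8686, P(conservative) ≈ 0.1022
After 'fold-or-call': normaliser = 0.2·0.0292 + 0.85·0.8686 + 0.35·0.1022; P(aggressive) ≈ 0.0075, P(balanced) ≈ 0.9467, P(conservative) ≈ 0.0459
After 'raise': normaliser = 0.8·0.0075 + 0.15·0.9467 + 0.65·0.0459; P(aggressive) ≈ 0.0337, P(balanced) ≈ 0.7987, P(conservative) ≈ 0.1677
After 'raise': normaliser = 0.8·0.0337 + 0.15·0.7987 + 0.65·0.1677; P(aggressive) ≈ 0.1054, P(balanced) ≈ 0.4685, P(conservative) ≈ 0.4261
After 'fold-or-call': normaliser = 0.2·0.1054 + 0.85·0.4685 + 0.35·0.4261; P(aggressive) ≈ 0.0371, P(balanced) ≈ 0.7005, P(conservative) ≈ 0.2624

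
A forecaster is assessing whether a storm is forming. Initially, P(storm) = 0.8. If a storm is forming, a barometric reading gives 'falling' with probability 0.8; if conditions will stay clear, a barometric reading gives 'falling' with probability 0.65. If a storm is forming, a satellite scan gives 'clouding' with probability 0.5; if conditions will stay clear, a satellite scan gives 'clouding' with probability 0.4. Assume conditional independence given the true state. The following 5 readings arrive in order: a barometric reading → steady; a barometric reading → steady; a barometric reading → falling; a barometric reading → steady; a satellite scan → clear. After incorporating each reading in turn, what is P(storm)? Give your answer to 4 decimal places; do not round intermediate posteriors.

Each posterior becomes the prior for the next update.
After a barometric reading='steady': P(storm) = 0.2·0.8000 / (0.2·0.8000 + 0.35·0.2000) ≈ 0.6957
After a barometric reading='steady': P(storm) = 0.2·0.6957 / (0.2·0.6957 + 0.35·0.3043) ≈ 0.5664
After a barometric reading='falling': P(storm) = 0.8·0.5664 / (0.8·0.5664 + 0.65·0.4336) ≈ 0.6165
After a barometric reading='steady': P(storm) = 0.2·0.6165 / (0.2·0.6165 + 0.35·0.3835) ≈ 0.4788
After a satellite scan='clear': P(storm) = 0.5·0.4788 / (0.5·0.4788 + 0.6·0.5212) ≈ 0.4336

0.4336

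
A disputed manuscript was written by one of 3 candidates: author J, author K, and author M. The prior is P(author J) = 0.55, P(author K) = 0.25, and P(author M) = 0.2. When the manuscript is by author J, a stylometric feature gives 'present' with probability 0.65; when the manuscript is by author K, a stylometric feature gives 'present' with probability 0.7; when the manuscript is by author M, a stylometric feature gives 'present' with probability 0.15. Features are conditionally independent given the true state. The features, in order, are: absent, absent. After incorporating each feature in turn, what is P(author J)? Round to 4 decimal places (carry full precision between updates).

After 'absent': normaliser = 0.35·0.5500 + 0.3·0.2500 + 0.85·0.2000; P(author J) ≈ 0.4400, P(author K) ≈ 0.1714, P(author M) ≈ 0.3886
After 'absent': normaliser = 0.35·0.4400 + 0.3·0.1714 + 0.85·0.3886; P(author J) ≈ 0.2875, P(author K) ≈ 0.0960, P(author M) ≈ 0.6165

0.2875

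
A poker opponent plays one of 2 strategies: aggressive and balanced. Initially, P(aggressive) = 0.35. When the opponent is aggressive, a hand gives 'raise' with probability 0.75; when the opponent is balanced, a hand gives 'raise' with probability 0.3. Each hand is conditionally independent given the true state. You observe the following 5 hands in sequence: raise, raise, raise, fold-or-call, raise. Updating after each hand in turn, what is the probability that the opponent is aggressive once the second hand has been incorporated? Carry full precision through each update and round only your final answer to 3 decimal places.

0.771

After 'raise': P(aggressive) = 0.75·0.3500 / (0.75·0.3500 + 0.3·0.6500) ≈ 0.5738
After 'raise': P(aggressive) = 0.75·0.5738 / (0.75·0.5738 + 0.3·0.4262) ≈ 0.7709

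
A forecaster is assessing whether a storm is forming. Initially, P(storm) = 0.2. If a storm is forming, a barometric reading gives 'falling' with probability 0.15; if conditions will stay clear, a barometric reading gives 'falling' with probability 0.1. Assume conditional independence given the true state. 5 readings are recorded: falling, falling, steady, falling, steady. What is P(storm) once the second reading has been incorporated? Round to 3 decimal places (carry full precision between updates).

After 'falling': P(storm) = 0.15·0.2000 / (0.15·0.2000 + 0.1·0.8000) ≈ 0.2727
After 'falling': P(storm) = 0.15·0.2727 / (0.15·0.2727 + 0.1·0.7273) ≈ 0.3600

0.360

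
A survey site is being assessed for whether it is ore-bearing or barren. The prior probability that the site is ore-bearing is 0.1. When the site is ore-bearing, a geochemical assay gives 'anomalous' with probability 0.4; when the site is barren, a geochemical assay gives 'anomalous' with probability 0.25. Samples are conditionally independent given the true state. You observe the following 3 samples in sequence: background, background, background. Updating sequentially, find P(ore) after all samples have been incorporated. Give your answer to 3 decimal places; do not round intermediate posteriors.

Apply Bayes' rule sequentially, carrying P(ore) forward.
After 'background': P(ore) = 0.6·0.1000 / (0.6·0.1000 + 0.75·0.9000) ≈ 0.0816
After 'background': P(ore) = 0.6·0.0816 / (0.6·0.0816 + 0.75·0.9184) ≈ 0.0664
After 'background': P(ore) = 0.6·0.0664 / (0.6·0.0664 + 0.75·0.9336) ≈ 0.0538

0.054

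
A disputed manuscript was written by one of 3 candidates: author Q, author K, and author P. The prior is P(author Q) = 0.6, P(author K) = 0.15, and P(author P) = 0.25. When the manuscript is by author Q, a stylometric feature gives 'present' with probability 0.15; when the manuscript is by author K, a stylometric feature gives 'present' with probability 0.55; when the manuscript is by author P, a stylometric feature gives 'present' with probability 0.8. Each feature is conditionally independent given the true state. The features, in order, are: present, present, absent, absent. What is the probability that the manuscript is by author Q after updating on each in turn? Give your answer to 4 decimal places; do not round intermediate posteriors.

Each posterior becomes the prior for the next update.
After 'present': normaliser = 0.15·0.6000 + 0.55·0.1500 + 0.8·0.2500; P(author Q) ≈ 0.2416, P(author K) ≈ 0.2215, P(author P) ≈ 0.5369
After 'present': normaliser = 0.15·0.2416 + 0.55·0.2215 + 0.8·0.5369; P(author Q) ≈ 0.0617, P(author K) ≈ 0.2073, P(author P) ≈ 0.7310
After 'absent': normaliser = 0.85·0.0617 + 0.45·0.2073 + 0.2·0.7310; P(author Q) ≈ 0.1796, P(author K) ≈ 0.3196, P(author P) ≈ 0.5008
After 'absent': normaliser = 0.85·0.1796 + 0.45·0.3196 + 0.2·0.5008; P(author Q) ≈ 0.3849, P(author K) ≈ 0.3626, P(author P) ≈ 0.2525

0.3849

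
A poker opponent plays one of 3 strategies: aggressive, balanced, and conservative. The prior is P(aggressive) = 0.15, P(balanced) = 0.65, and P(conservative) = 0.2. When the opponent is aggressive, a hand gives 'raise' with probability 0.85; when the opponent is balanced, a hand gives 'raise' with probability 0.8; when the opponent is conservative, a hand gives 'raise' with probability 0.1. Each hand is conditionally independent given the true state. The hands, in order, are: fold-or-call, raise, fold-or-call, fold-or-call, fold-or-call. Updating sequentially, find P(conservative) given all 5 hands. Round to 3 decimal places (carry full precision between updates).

After 'fold-or-call': normaliser = 0.15·0.1500 + 0.2·0.6500 + 0.9·0.2000; P(aggressive) ≈ 0.0677, P(balanced) ≈ 0.3910, P(conservative) ≈ 0.5414
After 'raise': normaliser = 0.85·0.0677 + 0.8·0.3910 + 0.1·0.5414; P(aggressive) ≈ 0.1355, P(balanced) ≈ 0.7369, P(conservative) ≈ 0.1275
After 'fold-or-call': normaliser = 0.15·0.1355 + 0.2·0.7369 + 0.9·0.1275; P(aggressive) ≈ 0.0720, P(balanced) ≈ 0.5217, P(conservative) ≈ 0.4063
After 'fold-or-call': normaliser = 0.15·0.0720 + 0.2·0.5217 + 0.9·0.4063; P(aggressive) ≈ 0.0224, P(balanced) ≈ 0.2170, P(conservative) ≈ 0.7606
After 'fold-or-call': normaliser = 0.15·0.0224 + 0.2·0.2170 + 0.9·0.7606; P(aggressive) ≈ 0.0046, P(balanced) ≈ 0.0593, P(conservative) ≈ 0.9360

0.936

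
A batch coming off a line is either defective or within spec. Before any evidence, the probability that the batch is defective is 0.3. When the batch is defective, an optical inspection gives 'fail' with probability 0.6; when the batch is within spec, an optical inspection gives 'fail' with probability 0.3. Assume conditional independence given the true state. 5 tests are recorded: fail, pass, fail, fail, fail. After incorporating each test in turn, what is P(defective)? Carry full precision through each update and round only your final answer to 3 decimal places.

0.797

After 'fail': P(defective) = 0.6·0.3000 / (0.6·0.3000 + 0.3·0.7000) ≈ 0.4615
After 'pass': P(defective) = 0.4·0.4615 / (0.4·0.4615 + 0.7·0.5385) ≈ 0.3288
After 'fail': P(defective) = 0.6·0.3288 / (0.6·0.3288 + 0.3·0.6712) ≈ 0.4948
After 'fail': P(defective) = 0.6·0.4948 / (0.6·0.4948 + 0.3·0.5052) ≈ 0.6621
After 'fail': P(defective) = 0.6·0.6621 / (0.6·0.6621 + 0.3·0.3379) ≈ 0.7967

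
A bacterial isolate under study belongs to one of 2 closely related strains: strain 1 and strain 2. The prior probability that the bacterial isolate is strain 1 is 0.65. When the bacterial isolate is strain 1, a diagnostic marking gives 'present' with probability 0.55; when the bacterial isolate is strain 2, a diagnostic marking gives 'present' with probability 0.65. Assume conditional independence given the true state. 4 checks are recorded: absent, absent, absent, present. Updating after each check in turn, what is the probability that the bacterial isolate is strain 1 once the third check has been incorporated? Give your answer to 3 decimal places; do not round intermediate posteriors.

After 'absent': P(strain 1) = 0.45·0.6500 / (0.45·0.6500 + 0.35·0.3500) ≈ 0.7048
After 'absent': P(strain 1) = 0.45·0.7048 / (0.45·0.7048 + 0.35·0.2952) ≈ 0.7543
After 'absent': P(strain 1) = 0.45·0.7543 / (0.45·0.7543 + 0.35·0.2457) ≈ 0.7979

0.798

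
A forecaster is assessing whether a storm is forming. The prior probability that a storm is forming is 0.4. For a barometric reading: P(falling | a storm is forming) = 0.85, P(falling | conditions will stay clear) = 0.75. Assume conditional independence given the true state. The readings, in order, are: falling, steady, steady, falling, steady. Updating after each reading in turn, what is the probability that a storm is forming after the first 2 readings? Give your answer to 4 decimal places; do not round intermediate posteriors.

After 'falling': P(storm) = 0.85·0.4000 / (0.85·0.4000 + 0.75·0.6000) ≈ 0.4304
After 'steady': P(storm) = 0.15·0.4304 / (0.15·0.4304 + 0.25·0.5696) ≈ 0.3119

0.3119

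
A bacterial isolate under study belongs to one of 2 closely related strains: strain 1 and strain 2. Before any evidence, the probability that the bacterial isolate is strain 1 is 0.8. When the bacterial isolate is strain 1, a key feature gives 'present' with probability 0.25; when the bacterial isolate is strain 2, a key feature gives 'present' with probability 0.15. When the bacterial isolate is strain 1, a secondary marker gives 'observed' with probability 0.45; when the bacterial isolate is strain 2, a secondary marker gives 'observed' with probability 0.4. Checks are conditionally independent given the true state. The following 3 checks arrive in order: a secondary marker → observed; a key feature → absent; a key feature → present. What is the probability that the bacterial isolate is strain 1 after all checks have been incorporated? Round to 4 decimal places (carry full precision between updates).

After a secondary marker='observed': P(strain 1) = 0.45·0.8000 / (0.45·0.8000 + 0.4·0.2000) ≈ 0.8182
After a key feature='absent': P(strain 1) = 0.75·0.8182 / (0.75·0.8182 + 0.85·0.1818) ≈ 0.7988
After a key feature='present': P(strain 1) = 0.25·0.7988 / (0.25·0.7988 + 0.15·0.2012) ≈ 0.8687

0.8687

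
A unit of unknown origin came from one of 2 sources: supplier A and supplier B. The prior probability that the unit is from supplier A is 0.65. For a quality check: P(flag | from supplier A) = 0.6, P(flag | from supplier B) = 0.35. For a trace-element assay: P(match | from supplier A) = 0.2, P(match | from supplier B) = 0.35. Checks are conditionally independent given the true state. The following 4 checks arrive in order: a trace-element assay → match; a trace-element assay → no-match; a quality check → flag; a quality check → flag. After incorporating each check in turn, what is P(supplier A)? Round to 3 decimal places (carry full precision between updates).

0.793

After a trace-element assay='match': P(supplier A) = 0.2·0.6500 / (0.2·0.6500 + 0.35·0.3500) ≈ 0.5149
After a trace-element assay='no-match': P(supplier A) = 0.8·0.5149 / (0.8·0.5149 + 0.65·0.4851) ≈ 0.5664
After a quality check='flag': P(supplier A) = 0.6·0.5664 / (0.6·0.5664 + 0.35·0.4336) ≈ 0.6913
After a quality check='flag': P(supplier A) = 0.6·0.6913 / (0.6·0.6913 + 0.35·0.3087) ≈ 0.7933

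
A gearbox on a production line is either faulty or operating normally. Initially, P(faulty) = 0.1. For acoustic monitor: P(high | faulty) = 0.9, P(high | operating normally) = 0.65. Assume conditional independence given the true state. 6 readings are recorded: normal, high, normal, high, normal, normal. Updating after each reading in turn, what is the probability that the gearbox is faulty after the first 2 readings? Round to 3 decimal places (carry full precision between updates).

0.042

After 'normal': P(faulty) = 0.1·0.1000 / (0.1·0.1000 + 0.35·0.9000) ≈ 0.0308
After 'high': P(faulty) = 0.9·0.0308 / (0.9·0.0308 + 0.65·0.9692) ≈ 0.0421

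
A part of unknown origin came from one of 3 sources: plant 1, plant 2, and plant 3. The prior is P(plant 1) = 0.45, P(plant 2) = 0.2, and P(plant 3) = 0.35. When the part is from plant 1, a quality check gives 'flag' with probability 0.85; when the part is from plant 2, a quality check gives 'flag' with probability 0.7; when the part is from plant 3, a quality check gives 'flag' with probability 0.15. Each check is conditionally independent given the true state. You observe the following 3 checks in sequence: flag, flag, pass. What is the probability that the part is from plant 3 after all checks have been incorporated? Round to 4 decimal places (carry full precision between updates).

0.0789

After 'flag': normaliser = 0.85·0.4500 + 0.7·0.2000 + 0.15·0.3500; P(plant 1) ≈ 0.6652, P(plant 2) ≈ 0.2435, P(plant 3) ≈ 0.0913
After 'flag': normaliser = 0.85·0.6652 + 0.7·0.2435 + 0.15·0.0913; P(plant 1) ≈ 0.7544, P(plant 2) ≈ 0.2274, P(plant 3) ≈ 0.0183
After 'pass': normaliser = 0.15·0.7544 + 0.3·0.2274 + 0.85·0.0183; P(plant 1) ≈ 0.5747, P(plant 2) ≈ 0.3464, P(plant 3) ≈ 0.0789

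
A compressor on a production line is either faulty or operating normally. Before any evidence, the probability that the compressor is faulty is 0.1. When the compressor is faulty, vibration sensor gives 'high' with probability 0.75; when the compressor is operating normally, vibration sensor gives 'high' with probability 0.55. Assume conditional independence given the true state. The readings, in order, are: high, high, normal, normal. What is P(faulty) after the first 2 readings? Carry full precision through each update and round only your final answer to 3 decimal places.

After 'high': P(faulty) = 0.75·0.1000 / (0.75·0.1000 + 0.55·0.9000) ≈ 0.1316
After 'high': P(faulty) = 0.75·0.1316 / (0.75·0.1316 + 0.55·0.8684) ≈ 0.1712

0.171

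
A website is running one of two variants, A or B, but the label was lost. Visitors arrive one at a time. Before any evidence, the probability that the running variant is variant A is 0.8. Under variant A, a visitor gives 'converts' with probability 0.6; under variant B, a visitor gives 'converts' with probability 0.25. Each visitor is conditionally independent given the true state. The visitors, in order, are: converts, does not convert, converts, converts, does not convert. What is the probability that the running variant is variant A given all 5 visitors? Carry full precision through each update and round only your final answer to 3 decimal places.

Each posterior becomes the prior for the next update.
After 'converts': P(A) = 0.6·0.8000 / (0.6·0.8000 + 0.25·0.2000) ≈ 0.9057
After 'does not convert': P(A) = 0.4·0.9057 / (0.4·0.9057 + 0.75·0.0943) ≈ 0.8366
After 'converts': P(A) = 0.6·0.8366 / (0.6·0.8366 + 0.25·0.1634) ≈ 0.9247
After 'converts': P(A) = 0.6·0.9247 / (0.6·0.9247 + 0.25·0.0753) ≈ 0.9672
After 'does not convert': P(A) = 0.4·0.9672 / (0.4·0.9672 + 0.75·0.0328) ≈ 0.9402

0.940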